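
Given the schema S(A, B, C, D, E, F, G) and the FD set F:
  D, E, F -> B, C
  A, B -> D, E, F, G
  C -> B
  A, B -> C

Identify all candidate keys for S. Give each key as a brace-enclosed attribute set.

No FD produces {A}, so it must be in every candidate key.
{A, B} is a candidate key since {A, B}⁺ = {A, B, C, D, E, F, G} covers every attribute.
{A, C} is a candidate key since {A, C}⁺ = {A, B, C, D, E, F, G} covers every attribute.
{A, D, E, F} is a candidate key since {A, D, E, F}⁺ = {A, B, C, D, E, F, G} covers every attribute.
These are minimal and exhaustive — every other superkey contains one of them.

{A, B}, {A, C}, {A, D, E, F}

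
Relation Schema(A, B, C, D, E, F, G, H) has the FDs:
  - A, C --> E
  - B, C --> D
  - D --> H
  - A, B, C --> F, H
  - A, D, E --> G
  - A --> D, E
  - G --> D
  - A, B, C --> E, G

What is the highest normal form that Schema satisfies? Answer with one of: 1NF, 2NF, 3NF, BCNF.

1NF

Candidate key: {A, B, C}. Prime attributes: {A, B, C}.
A, C --> E breaks BCNF: {A, C}⁺ = {A, C, D, E, G, H}, so {A, C} is not a superkey.
Because {E} is non-prime and the left side of A, C --> E is not a superkey, the relation is not in 3NF.
{A} is a proper subset of the key {A, B, C}, and {A}⁺ contains the non-prime attributes {D, E, G, H} — a partial dependency, so 2NF is violated.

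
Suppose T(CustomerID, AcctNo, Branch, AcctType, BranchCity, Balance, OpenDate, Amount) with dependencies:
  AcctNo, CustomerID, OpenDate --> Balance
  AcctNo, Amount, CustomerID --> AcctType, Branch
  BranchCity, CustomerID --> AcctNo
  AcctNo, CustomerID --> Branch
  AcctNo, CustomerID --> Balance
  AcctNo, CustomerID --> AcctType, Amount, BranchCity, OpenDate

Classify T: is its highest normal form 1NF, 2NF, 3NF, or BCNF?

BCNF

Candidate keys: {AcctNo, CustomerID}, {BranchCity, CustomerID}. Prime attributes: {AcctNo, BranchCity, CustomerID}.
Each dependency's left side is a superkey — BCNF holds.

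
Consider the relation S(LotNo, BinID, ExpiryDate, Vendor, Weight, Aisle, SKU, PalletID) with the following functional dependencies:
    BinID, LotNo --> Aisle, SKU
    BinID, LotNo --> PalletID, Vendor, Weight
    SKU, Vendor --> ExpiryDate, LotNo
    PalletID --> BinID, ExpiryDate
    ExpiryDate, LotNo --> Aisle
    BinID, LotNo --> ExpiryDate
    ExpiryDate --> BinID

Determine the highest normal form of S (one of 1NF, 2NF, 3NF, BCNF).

Candidate keys: {BinID, LotNo}, {ExpiryDate, LotNo}, {LotNo, PalletID}, {SKU, Vendor}. Prime attributes: {BinID, ExpiryDate, LotNo, PalletID, SKU, Vendor}.
For PalletID --> BinID, ExpiryDate we have {PalletID}⁺ = {BinID, ExpiryDate, PalletID}; {PalletID} is not a superkey, so BCNF fails.
But every attribute on its right side ({BinID, ExpiryDate}) is prime, and the same holds for every other non-superkey FD, so 3NF still holds.

3NF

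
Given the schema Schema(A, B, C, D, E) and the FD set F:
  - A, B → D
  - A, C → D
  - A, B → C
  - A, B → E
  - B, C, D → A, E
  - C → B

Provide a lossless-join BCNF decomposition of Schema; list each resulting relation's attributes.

Candidate keys of the original relation: {A, B}, {A, C}, {C, D}.
In {A, B, C, D, E}, {C} is not a superkey ({C}⁺ restricted to this set is {B, C}), so split on C → B into {B, C} and {A, C, D, E}.
{B, C}: every determinant is a superkey — BCNF.
{A, C, D, E}: every determinant is a superkey — BCNF.

{A, C, D, E}; {B, C}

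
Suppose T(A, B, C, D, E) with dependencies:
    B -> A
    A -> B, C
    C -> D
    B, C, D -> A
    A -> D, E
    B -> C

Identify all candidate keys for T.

Closure of {A} is {A, B, C, D, E}, the whole schema; {A} is a candidate key.
Closure of {B} is {A, B, C, D, E}, the whole schema; {B} is a candidate key.
These are minimal and exhaustive — every other superkey contains one of them.

{A}, {B}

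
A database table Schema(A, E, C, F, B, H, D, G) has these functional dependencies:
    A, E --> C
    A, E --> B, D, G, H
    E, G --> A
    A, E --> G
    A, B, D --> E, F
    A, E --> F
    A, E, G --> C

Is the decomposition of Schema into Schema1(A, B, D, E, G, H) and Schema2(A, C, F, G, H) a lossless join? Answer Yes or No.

No

The shared attributes are {A, G, H} and {A, G, H}⁺ = {A, G, H}.
Schema1 ⊄ {A, G, H} and Schema2 ⊄ {A, G, H}, so the split is lossy.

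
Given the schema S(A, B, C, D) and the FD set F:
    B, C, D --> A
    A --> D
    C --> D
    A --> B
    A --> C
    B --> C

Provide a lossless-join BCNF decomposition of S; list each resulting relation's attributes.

Candidate keys of the original relation: {A}, {B}.
Within {A, B, C, D}: {C}⁺ ∩ {A, B, C, D} = {C, D}, not the whole set, so C --> D violates BCNF; decompose into {C, D} and {A, B, C}.
{C, D} is in BCNF.
{A, B, C} is in BCNF.

{A, B, C}; {C, D}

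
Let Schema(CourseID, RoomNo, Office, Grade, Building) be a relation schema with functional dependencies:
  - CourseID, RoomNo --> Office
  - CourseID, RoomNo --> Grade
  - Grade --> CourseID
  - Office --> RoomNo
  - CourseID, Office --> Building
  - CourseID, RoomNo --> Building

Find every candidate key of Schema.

{CourseID, Office}, {CourseID, RoomNo}, {Grade, Office}, {Grade, RoomNo}

{CourseID, Office} is a candidate key since {CourseID, Office}⁺ = {Building, CourseID, Grade, Office, RoomNo} covers every attribute.
{CourseID, RoomNo} is a candidate key since {CourseID, RoomNo}⁺ = {Building, CourseID, Grade, Office, RoomNo} covers every attribute.
{Grade, Office} is a candidate key since {Grade, Office}⁺ = {Building, CourseID, Grade, Office, RoomNo} covers every attribute.
{Grade, RoomNo} is a candidate key since {Grade, RoomNo}⁺ = {Building, CourseID, Grade, Office, RoomNo} covers every attribute.
No proper subset of any of these is a key, and no other minimal superkey exists.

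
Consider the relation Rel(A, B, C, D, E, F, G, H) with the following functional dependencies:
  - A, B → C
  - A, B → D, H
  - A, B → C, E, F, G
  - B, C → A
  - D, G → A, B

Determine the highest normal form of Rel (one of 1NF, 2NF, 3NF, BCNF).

BCNF

Candidate keys: {A, B}, {B, C}, {D, G}. Prime attributes: {A, B, C, D, G}.
The left-hand side of every FD is a superkey, so BCNF is satisfied.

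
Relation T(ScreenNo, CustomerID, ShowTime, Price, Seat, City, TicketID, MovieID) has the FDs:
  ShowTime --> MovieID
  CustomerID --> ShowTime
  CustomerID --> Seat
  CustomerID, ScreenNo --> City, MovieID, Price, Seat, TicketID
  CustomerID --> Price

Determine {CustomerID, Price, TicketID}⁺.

Start with {CustomerID, Price, TicketID}.
CustomerID --> ShowTime applies; add {ShowTime} → now {CustomerID, Price, ShowTime, TicketID}.
CustomerID --> Seat applies; add {Seat} → now {CustomerID, Price, Seat, ShowTime, TicketID}.
ShowTime --> MovieID applies; add {MovieID} → now {CustomerID, MovieID, Price, Seat, ShowTime, TicketID}.
No further FD applies.

{CustomerID, MovieID, Price, Seat, ShowTime, TicketID}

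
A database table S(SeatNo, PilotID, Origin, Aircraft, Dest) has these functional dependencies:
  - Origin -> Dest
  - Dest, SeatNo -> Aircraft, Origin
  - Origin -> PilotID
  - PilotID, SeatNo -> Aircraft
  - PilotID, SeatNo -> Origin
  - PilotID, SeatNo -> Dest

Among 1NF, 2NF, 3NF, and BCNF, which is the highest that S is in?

3NF

Candidate keys: {Dest, SeatNo}, {Origin, SeatNo}, {PilotID, SeatNo}. Prime attributes: {Dest, Origin, PilotID, SeatNo}.
Origin -> Dest: {Origin}⁺ = {Dest, Origin, PilotID}, which is not all of the attributes, so the left side is not a superkey — BCNF is violated.
Since {Dest} ⊆ prime attributes and every other non-superkey FD also has a prime right side, the schema is in 3NF.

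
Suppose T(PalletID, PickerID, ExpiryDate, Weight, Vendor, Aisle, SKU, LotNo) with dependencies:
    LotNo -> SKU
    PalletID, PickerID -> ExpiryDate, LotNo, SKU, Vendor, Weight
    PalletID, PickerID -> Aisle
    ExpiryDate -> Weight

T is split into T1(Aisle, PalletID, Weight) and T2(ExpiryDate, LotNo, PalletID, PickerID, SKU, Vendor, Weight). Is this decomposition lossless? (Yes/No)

No

The shared attributes are {PalletID, Weight} and {PalletID, Weight}⁺ = {PalletID, Weight}.
T1 ⊄ {PalletID, Weight} and T2 ⊄ {PalletID, Weight}, so the split is lossy.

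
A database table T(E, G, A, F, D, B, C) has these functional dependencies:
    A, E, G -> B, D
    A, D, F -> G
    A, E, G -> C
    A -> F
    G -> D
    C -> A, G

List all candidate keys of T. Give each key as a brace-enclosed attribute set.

{E} never appears on the right of any FD, so every key must include it.
{C, E} is a candidate key since {C, E}⁺ = {A, B, C, D, E, F, G} covers every attribute.
{A, D, E} is a candidate key since {A, D, E}⁺ = {A, B, C, D, E, F, G} covers every attribute.
{A, E, G} is a candidate key since {A, E, G}⁺ = {A, B, C, D, E, F, G} covers every attribute.
Any other superkey properly contains one of these, so there are no further candidate keys.

{A, D, E}, {A, E, G}, {C, E}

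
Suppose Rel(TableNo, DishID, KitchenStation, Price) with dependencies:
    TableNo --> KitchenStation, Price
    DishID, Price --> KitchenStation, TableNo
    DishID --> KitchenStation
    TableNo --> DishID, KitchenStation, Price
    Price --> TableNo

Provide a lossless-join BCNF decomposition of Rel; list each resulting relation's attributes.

{DishID, KitchenStation}; {DishID, Price, TableNo}

Candidate keys of the original relation: {Price}, {TableNo}.
In {DishID, KitchenStation, Price, TableNo}, {DishID} is not a superkey ({DishID}⁺ restricted to this set is {DishID, KitchenStation}), so split on DishID --> KitchenStation into {DishID, KitchenStation} and {DishID, Price, TableNo}.
{DishID, KitchenStation} is in BCNF.
{DishID, Price, TableNo} is in BCNF.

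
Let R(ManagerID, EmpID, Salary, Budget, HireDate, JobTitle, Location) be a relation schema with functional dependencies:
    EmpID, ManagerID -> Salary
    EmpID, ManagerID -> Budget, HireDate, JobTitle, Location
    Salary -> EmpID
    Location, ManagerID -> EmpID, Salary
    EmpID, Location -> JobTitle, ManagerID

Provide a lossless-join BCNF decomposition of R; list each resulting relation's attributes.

{Budget, HireDate, JobTitle, Location, ManagerID, Salary}; {EmpID, Salary}

Candidate keys of the original relation: {EmpID, Location}, {EmpID, ManagerID}, {Location, ManagerID}, {Location, Salary}, {ManagerID, Salary}.
In {Budget, EmpID, HireDate, JobTitle, Location, ManagerID, Salary}, {Salary} is not a superkey ({Salary}⁺ restricted to this set is {EmpID, Salary}), so split on Salary -> EmpID into {EmpID, Salary} and {Budget, HireDate, JobTitle, Location, ManagerID, Salary}.
{EmpID, Salary} is in BCNF.
{Budget, HireDate, JobTitle, Location, ManagerID, Salary} is in BCNF.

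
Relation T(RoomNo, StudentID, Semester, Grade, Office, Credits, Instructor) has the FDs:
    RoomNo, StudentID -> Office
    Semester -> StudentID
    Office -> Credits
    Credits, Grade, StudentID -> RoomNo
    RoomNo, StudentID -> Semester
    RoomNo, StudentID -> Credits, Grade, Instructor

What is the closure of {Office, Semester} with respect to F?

Start with {Office, Semester}.
Semester -> StudentID applies; add {StudentID} → now {Office, Semester, StudentID}.
Office -> Credits applies; add {Credits} → now {Credits, Office, Semester, StudentID}.
No further FD applies.

{Credits, Office, Semester, StudentID}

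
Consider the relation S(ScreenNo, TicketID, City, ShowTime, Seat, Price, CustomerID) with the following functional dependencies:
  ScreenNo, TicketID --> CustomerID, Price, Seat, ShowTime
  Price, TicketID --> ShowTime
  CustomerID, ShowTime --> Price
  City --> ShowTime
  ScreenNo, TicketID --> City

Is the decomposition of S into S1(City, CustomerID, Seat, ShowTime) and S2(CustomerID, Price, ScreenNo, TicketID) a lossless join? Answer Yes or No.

No

The shared attributes are {CustomerID} and {CustomerID}⁺ = {CustomerID}.
S1 ⊄ {CustomerID} and S2 ⊄ {CustomerID}, so the split is lossy.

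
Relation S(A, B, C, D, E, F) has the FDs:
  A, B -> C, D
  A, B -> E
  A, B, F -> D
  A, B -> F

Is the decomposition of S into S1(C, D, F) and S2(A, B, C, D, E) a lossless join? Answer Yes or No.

Common attributes: {C, D}; their closure is {C, D}.
Neither S1 nor S2 is contained in that closure, so the decomposition is lossy.

No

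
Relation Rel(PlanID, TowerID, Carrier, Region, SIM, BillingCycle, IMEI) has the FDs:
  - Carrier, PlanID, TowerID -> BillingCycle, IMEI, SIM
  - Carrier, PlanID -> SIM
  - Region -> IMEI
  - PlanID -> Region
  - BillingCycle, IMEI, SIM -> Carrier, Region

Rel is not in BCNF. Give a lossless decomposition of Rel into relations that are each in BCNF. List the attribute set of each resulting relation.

{BillingCycle, Carrier, PlanID, TowerID}; {Carrier, PlanID, SIM}; {IMEI, Region}; {PlanID, Region}

Candidate keys of the original relation: {BillingCycle, PlanID, SIM, TowerID}, {Carrier, PlanID, TowerID}.
In {BillingCycle, Carrier, IMEI, PlanID, Region, SIM, TowerID}, {Carrier, PlanID} is not a superkey ({Carrier, PlanID}⁺ restricted to this set is {Carrier, IMEI, PlanID, Region, SIM}), so split on Carrier, PlanID -> IMEI, Region, SIM into {Carrier, IMEI, PlanID, Region, SIM} and {BillingCycle, Carrier, PlanID, TowerID}.
In {Carrier, IMEI, PlanID, Region, SIM}, {Region} is not a superkey ({Region}⁺ restricted to this set is {IMEI, Region}), so split on Region -> IMEI into {IMEI, Region} and {Carrier, PlanID, Region, SIM}.
{IMEI, Region} is in BCNF.
In {Carrier, PlanID, Region, SIM}, {PlanID} is not a superkey ({PlanID}⁺ restricted to this set is {PlanID, Region}), so split on PlanID -> Region into {PlanID, Region} and {Carrier, PlanID, SIM}.
{PlanID, Region} is in BCNF.
{Carrier, PlanID, SIM} is in BCNF.
{BillingCycle, Carrier, PlanID, TowerID} is in BCNF.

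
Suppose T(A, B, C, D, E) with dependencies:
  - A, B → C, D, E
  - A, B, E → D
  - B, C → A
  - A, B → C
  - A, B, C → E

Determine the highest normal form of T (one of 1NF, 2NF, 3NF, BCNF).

Candidate keys: {A, B}, {B, C}. Prime attributes: {A, B, C}.
Each dependency's left side is a superkey — BCNF holds.

BCNF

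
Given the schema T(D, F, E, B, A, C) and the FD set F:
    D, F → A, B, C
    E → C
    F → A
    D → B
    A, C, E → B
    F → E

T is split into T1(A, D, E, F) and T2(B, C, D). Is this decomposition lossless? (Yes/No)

No

The shared attributes are {D} and {D}⁺ = {B, D}.
The closure covers neither T1 nor T2 entirely; the join is not lossless.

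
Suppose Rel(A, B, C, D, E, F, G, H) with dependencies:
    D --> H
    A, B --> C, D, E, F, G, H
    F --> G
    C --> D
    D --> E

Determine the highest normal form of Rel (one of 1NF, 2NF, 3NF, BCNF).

Candidate key: {A, B}. Prime attributes: {A, B}.
D --> H breaks BCNF: {D}⁺ = {D, E, H}, so {D} is not a superkey.
Because {H} is non-prime and the left side of D --> H is not a superkey, the relation is not in 3NF.
Checking every proper subset of each key, none determines a non-prime attribute — 2NF is satisfied.

2NF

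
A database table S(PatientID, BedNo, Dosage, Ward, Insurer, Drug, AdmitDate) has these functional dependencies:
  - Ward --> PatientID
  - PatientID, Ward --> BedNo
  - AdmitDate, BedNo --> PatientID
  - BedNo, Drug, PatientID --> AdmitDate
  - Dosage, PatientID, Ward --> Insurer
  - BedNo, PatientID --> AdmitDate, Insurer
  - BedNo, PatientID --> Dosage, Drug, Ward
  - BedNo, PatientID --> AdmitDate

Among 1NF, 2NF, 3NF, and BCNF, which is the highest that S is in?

Candidate keys: {AdmitDate, BedNo}, {BedNo, PatientID}, {Ward}. Prime attributes: {AdmitDate, BedNo, PatientID, Ward}.
Every FD has a superkey on the left, so the relation is in BCNF.

BCNF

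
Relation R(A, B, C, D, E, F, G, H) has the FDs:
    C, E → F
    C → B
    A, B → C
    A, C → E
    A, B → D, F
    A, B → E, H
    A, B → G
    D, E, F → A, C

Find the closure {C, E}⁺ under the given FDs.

{B, C, E, F}

Start with {C, E}.
C, E → F applies; add {F} → now {C, E, F}.
C → B applies; add {B} → now {B, C, E, F}.
No further FD applies.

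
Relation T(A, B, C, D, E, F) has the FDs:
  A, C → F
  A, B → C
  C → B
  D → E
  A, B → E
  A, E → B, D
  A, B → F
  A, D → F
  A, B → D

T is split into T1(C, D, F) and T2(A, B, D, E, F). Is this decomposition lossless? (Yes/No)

T1 ∩ T2 = {D, F}; its closure under F is {D, E, F}.
The closure covers neither T1 nor T2 entirely; the join is not lossless.

No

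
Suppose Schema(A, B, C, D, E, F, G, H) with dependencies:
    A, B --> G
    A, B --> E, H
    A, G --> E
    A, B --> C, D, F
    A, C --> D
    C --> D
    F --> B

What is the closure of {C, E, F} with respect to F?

Start with {C, E, F}.
C --> D applies; add {D} → now {C, D, E, F}.
F --> B applies; add {B} → now {B, C, D, E, F}.
No further FD applies.

{B, C, D, E, F}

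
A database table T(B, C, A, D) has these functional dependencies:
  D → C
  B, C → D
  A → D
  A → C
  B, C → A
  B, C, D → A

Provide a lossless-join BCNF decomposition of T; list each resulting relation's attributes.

{A, B}; {A, D}; {C, D}

Candidate keys of the original relation: {A, B}, {B, C}, {B, D}.
Within {A, B, C, D}: {D}⁺ ∩ {A, B, C, D} = {C, D}, not the whole set, so D → C violates BCNF; decompose into {C, D} and {A, B, D}.
{C, D} is in BCNF.
Within {A, B, D}: {A}⁺ ∩ {A, B, D} = {A, D}, not the whole set, so A → D violates BCNF; decompose into {A, D} and {A, B}.
{A, D} is in BCNF.
{A, B} is in BCNF.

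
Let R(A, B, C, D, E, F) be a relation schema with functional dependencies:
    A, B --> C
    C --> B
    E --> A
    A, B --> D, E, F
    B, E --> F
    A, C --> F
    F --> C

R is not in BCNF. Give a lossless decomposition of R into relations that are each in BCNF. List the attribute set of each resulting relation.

Candidate keys of the original relation: {A, B}, {A, C}, {A, F}, {B, E}, {C, E}, {E, F}.
Within {A, B, C, D, E, F}: {C}⁺ ∩ {A, B, C, D, E, F} = {B, C}, not the whole set, so C --> B violates BCNF; decompose into {B, C} and {A, C, D, E, F}.
{B, C} is in BCNF.
Within {A, C, D, E, F}: {E}⁺ ∩ {A, C, D, E, F} = {A, E}, not the whole set, so E --> A violates BCNF; decompose into {A, E} and {C, D, E, F}.
{A, E} is in BCNF.
Within {C, D, E, F}: {F}⁺ ∩ {C, D, E, F} = {C, F}, not the whole set, so F --> C violates BCNF; decompose into {C, F} and {D, E, F}.
{C, F} is in BCNF.
{D, E, F} is in BCNF.

{A, E}; {B, C}; {C, F}; {D, E, F}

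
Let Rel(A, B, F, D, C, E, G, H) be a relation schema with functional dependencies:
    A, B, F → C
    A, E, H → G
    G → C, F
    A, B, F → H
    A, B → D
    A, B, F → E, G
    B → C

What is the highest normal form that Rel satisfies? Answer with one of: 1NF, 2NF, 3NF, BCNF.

Candidate keys: {A, B, E, H}, {A, B, F}, {A, B, G}. Prime attributes: {A, B, E, F, G, H}.
A, E, H → G breaks BCNF: {A, E, H}⁺ = {A, C, E, F, G, H}, so {A, E, H} is not a superkey.
G → C, F determines the non-prime attribute {C} from a non-superkey — 3NF is violated.
Since {B} ⊂ {A, B, F} and {B}⁺ ⊇ {C} with {C} non-prime, there is a partial dependency; 2NF fails.

1NF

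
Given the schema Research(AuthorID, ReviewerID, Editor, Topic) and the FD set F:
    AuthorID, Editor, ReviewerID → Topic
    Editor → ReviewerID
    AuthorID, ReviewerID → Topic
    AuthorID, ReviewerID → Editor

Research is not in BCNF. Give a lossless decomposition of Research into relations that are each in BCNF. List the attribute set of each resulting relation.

{AuthorID, Editor, Topic}; {Editor, ReviewerID}

Candidate keys of the original relation: {AuthorID, Editor}, {AuthorID, ReviewerID}.
{AuthorID, Editor, ReviewerID, Topic}: {Editor} determines {Editor, ReviewerID} here but is not a superkey — split on Editor → ReviewerID, giving {Editor, ReviewerID} and {AuthorID, Editor, Topic}.
{Editor, ReviewerID} is in BCNF.
{AuthorID, Editor, Topic} is in BCNF.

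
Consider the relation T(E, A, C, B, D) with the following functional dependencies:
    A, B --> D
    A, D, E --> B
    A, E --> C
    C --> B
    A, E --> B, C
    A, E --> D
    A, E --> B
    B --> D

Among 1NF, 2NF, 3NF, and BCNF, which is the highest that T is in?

Candidate key: {A, E}. Prime attributes: {A, E}.
For A, B --> D we have {A, B}⁺ = {A, B, D}; {A, B} is not a superkey, so BCNF fails.
A, B --> D has non-prime {D} on the right and a non-superkey on the left, so 3NF fails.
Checking every proper subset of each key, none determines a non-prime attribute — 2NF is satisfied.

2NF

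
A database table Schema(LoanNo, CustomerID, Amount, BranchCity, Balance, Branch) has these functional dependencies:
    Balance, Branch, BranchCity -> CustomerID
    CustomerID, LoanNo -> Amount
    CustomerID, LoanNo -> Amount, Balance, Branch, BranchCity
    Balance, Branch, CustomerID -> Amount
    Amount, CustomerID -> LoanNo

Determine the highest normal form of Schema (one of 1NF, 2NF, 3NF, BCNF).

BCNF

Candidate keys: {Amount, CustomerID}, {Balance, Branch, BranchCity}, {Balance, Branch, CustomerID}, {CustomerID, LoanNo}. Prime attributes: {Amount, Balance, Branch, BranchCity, CustomerID, LoanNo}.
Every FD has a superkey on the left, so the relation is in BCNF.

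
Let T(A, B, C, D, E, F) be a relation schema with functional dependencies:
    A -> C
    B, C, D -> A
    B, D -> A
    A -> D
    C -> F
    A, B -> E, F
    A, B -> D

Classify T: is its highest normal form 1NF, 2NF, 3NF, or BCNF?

Candidate keys: {A, B}, {B, D}. Prime attributes: {A, B, D}.
A -> C: {A}⁺ = {A, C, D, F}, which is not all of the attributes, so the left side is not a superkey — BCNF is violated.
A -> C determines the non-prime attribute {C} from a non-superkey — 3NF is violated.
The proper key subset {A} of {A, B} determines non-prime {C, F}, so the relation is not even in 2NF.

1NF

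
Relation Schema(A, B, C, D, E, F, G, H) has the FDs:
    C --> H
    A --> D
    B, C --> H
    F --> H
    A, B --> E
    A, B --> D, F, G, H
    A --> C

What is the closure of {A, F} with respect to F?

{A, C, D, F, H}

Start with {A, F}.
A --> D applies; add {D} → now {A, D, F}.
F --> H applies; add {H} → now {A, D, F, H}.
A --> C applies; add {C} → now {A, C, D, F, H}.
No further FD applies.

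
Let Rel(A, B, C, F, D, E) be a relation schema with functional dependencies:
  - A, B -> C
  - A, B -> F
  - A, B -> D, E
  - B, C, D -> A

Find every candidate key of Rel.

{A, B}, {B, C, D}

No FD produces {B}, so it must be in every candidate key.
{A, B} is a candidate key since {A, B}⁺ = {A, B, C, D, E, F} covers every attribute.
{B, C, D} is a candidate key since {B, C, D}⁺ = {A, B, C, D, E, F} covers every attribute.
Any other superkey properly contains one of these, so there are no further candidate keys.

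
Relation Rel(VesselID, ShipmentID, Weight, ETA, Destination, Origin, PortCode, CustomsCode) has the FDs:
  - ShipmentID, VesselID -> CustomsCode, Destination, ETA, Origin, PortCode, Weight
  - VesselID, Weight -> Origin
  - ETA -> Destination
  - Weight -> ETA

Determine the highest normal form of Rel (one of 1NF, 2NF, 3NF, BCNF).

2NF

Candidate key: {ShipmentID, VesselID}. Prime attributes: {ShipmentID, VesselID}.
For VesselID, Weight -> Origin we have {VesselID, Weight}⁺ = {Destination, ETA, Origin, VesselID, Weight}; {VesselID, Weight} is not a superkey, so BCNF fails.
VesselID, Weight -> Origin has non-prime {Origin} on the right and a non-superkey on the left, so 3NF fails.
Checking every proper subset of each key, none determines a non-prime attribute — 2NF is satisfied.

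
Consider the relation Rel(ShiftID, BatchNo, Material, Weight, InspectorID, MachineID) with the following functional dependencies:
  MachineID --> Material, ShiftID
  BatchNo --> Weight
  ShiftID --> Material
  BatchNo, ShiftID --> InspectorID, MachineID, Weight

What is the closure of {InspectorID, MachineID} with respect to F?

{InspectorID, MachineID, Material, ShiftID}

Start with {InspectorID, MachineID}.
MachineID --> Material, ShiftID applies; add {Material, ShiftID} → now {InspectorID, MachineID, Material, ShiftID}.
No further FD applies.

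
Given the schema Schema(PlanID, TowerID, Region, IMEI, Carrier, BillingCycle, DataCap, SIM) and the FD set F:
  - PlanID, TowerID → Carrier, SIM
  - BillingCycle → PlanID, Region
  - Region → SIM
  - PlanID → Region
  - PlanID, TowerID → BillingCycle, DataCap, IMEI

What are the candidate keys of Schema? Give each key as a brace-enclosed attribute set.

{TowerID} never appears on the right of any FD, so every key must include it.
{BillingCycle, TowerID} is a candidate key since {BillingCycle, TowerID}⁺ = {BillingCycle, Carrier, DataCap, IMEI, PlanID, Region, SIM, TowerID} covers every attribute.
{PlanID, TowerID} is a candidate key since {PlanID, TowerID}⁺ = {BillingCycle, Carrier, DataCap, IMEI, PlanID, Region, SIM, TowerID} covers every attribute.
No proper subset of any of these is a key, and no other minimal superkey exists.

{BillingCycle, TowerID}, {PlanID, TowerID}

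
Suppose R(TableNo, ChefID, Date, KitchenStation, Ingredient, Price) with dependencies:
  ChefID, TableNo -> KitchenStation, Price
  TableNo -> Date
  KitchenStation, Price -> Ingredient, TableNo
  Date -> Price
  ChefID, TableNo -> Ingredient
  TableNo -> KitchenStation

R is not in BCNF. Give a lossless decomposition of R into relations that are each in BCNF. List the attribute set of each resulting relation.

{ChefID, TableNo}; {Date, Ingredient, KitchenStation, TableNo}; {Date, Price}

Candidate keys of the original relation: {ChefID, Date, KitchenStation}, {ChefID, KitchenStation, Price}, {ChefID, TableNo}.
In {ChefID, Date, Ingredient, KitchenStation, Price, TableNo}, {TableNo} is not a superkey ({TableNo}⁺ restricted to this set is {Date, Ingredient, KitchenStation, Price, TableNo}), so split on TableNo -> Date, Ingredient, KitchenStation, Price into {Date, Ingredient, KitchenStation, Price, TableNo} and {ChefID, TableNo}.
In {Date, Ingredient, KitchenStation, Price, TableNo}, {Date} is not a superkey ({Date}⁺ restricted to this set is {Date, Price}), so split on Date -> Price into {Date, Price} and {Date, Ingredient, KitchenStation, TableNo}.
{Date, Price}: every determinant is a superkey — BCNF.
{Date, Ingredient, KitchenStation, TableNo}: every determinant is a superkey — BCNF.
{ChefID, TableNo}: every determinant is a superkey — BCNF.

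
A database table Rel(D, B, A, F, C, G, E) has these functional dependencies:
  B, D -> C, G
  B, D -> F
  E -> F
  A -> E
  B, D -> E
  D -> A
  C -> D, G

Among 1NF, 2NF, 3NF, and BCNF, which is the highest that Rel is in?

1NF

Candidate keys: {B, C}, {B, D}. Prime attributes: {B, C, D}.
For E -> F we have {E}⁺ = {E, F}; {E} is not a superkey, so BCNF fails.
E -> F has non-prime {F} on the right and a non-superkey on the left, so 3NF fails.
{C} is a proper subset of the key {B, C}, and {C}⁺ contains the non-prime attributes {A, E, F, G} — a partial dependency, so 2NF is violated.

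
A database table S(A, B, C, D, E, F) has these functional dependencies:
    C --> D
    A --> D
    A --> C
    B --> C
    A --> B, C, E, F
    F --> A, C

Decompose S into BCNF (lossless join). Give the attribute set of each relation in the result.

{A, B, E, F}; {B, C}; {C, D}

Candidate keys of the original relation: {A}, {F}.
{A, B, C, D, E, F}: {C} determines {C, D} here but is not a superkey — split on C --> D, giving {C, D} and {A, B, C, E, F}.
{C, D} has no BCNF violation.
{A, B, C, E, F}: {B} determines {B, C} here but is not a superkey — split on B --> C, giving {B, C} and {A, B, E, F}.
{B, C} has no BCNF violation.
{A, B, E, F} has no BCNF violation.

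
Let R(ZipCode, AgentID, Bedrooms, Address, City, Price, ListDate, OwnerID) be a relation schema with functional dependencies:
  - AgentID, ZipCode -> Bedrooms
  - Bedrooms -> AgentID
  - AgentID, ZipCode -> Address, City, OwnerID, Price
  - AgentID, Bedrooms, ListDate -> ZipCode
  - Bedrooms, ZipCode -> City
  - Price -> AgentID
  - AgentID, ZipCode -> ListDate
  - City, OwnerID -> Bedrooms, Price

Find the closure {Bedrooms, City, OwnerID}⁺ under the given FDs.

Start with {Bedrooms, City, OwnerID}.
Bedrooms -> AgentID applies; add {AgentID} → now {AgentID, Bedrooms, City, OwnerID}.
City, OwnerID -> Bedrooms, Price applies; add {Price} → now {AgentID, Bedrooms, City, OwnerID, Price}.
No further FD applies.

{AgentID, Bedrooms, City, OwnerID, Price}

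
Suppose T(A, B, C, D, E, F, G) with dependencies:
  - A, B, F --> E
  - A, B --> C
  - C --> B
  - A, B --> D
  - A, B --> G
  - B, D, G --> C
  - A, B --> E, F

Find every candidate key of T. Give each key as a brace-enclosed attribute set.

{A, B}, {A, C}

No FD produces {A}, so it must be in every candidate key.
{A, B}⁺ = {A, B, C, D, E, F, G}, which is every attribute, so {A, B} is a candidate key.
{A, C}⁺ = {A, B, C, D, E, F, G}, which is every attribute, so {A, C} is a candidate key.
No proper subset of any of these is a key, and no other minimal superkey exists.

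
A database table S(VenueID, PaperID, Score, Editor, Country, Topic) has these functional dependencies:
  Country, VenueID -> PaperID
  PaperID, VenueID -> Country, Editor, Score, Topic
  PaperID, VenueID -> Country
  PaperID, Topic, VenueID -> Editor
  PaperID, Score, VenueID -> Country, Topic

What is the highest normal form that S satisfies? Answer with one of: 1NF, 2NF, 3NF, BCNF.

BCNF

Candidate keys: {Country, VenueID}, {PaperID, VenueID}. Prime attributes: {Country, PaperID, VenueID}.
Each dependency's left side is a superkey — BCNF holds.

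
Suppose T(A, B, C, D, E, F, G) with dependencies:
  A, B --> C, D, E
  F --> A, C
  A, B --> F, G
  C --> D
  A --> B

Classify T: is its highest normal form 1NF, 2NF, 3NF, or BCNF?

2NF

Candidate keys: {A}, {F}. Prime attributes: {A, F}.
For C --> D we have {C}⁺ = {C, D}; {C} is not a superkey, so BCNF fails.
C --> D determines the non-prime attribute {D} from a non-superkey — 3NF is violated.
All keys have size 1, which rules out partial dependencies — 2NF is satisfied.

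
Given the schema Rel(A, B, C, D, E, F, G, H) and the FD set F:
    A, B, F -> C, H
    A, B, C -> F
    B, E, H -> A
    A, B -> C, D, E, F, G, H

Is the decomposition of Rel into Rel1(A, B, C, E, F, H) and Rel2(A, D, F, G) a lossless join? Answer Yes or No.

The shared attributes are {A, F} and {A, F}⁺ = {A, F}.
Neither Rel1 nor Rel2 is contained in that closure, so the decomposition is lossy.

No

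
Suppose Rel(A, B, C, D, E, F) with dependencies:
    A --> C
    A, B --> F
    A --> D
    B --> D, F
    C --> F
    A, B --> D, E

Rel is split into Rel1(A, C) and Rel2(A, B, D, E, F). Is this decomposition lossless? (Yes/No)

Yes

The shared attributes are {A} and {A}⁺ = {A, C, D, F}.
This includes all of Rel1, so the common attributes are a superkey of Rel1 — the join is lossless.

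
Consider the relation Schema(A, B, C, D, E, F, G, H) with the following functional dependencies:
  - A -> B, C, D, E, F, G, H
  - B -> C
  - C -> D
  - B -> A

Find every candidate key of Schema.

Closure of {A} is {A, B, C, D, E, F, G, H}, the whole schema; {A} is a candidate key.
Closure of {B} is {A, B, C, D, E, F, G, H}, the whole schema; {B} is a candidate key.
These are minimal and exhaustive — every other superkey contains one of them.

{A}, {B}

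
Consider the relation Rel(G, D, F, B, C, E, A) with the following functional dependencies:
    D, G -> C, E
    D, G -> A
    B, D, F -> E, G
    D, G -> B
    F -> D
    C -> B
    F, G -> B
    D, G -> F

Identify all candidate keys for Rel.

{B, F}⁺ = {A, B, C, D, E, F, G}, which is every attribute, so {B, F} is a candidate key.
{C, F}⁺ = {A, B, C, D, E, F, G}, which is every attribute, so {C, F} is a candidate key.
{D, G}⁺ = {A, B, C, D, E, F, G}, which is every attribute, so {D, G} is a candidate key.
{F, G}⁺ = {A, B, C, D, E, F, G}, which is every attribute, so {F, G} is a candidate key.
These are minimal and exhaustive — every other superkey contains one of them.

{B, F}, {C, F}, {D, G}, {F, G}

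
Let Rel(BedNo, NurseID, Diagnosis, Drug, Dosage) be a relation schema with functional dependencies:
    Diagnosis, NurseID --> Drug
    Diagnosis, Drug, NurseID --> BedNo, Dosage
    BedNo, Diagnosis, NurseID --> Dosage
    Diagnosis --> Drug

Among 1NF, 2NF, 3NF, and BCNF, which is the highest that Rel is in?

Candidate key: {Diagnosis, NurseID}. Prime attributes: {Diagnosis, NurseID}.
Diagnosis --> Drug: {Diagnosis}⁺ = {Diagnosis, Drug}, which is not all of the attributes, so the left side is not a superkey — BCNF is violated.
Because {Drug} is non-prime and the left side of Diagnosis --> Drug is not a superkey, the relation is not in 3NF.
{Diagnosis} is a proper subset of the key {Diagnosis, NurseID}, and {Diagnosis}⁺ contains the non-prime attribute {Drug} — a partial dependency, so 2NF is violated.

1NF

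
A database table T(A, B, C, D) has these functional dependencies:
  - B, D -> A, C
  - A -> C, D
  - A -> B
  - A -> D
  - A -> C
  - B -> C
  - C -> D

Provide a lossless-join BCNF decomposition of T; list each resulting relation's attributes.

Candidate keys of the original relation: {A}, {B}.
Within {A, B, C, D}: {C}⁺ ∩ {A, B, C, D} = {C, D}, not the whole set, so C -> D violates BCNF; decompose into {C, D} and {A, B, C}.
{C, D} is in BCNF.
{A, B, C} is in BCNF.

{A, B, C}; {C, D}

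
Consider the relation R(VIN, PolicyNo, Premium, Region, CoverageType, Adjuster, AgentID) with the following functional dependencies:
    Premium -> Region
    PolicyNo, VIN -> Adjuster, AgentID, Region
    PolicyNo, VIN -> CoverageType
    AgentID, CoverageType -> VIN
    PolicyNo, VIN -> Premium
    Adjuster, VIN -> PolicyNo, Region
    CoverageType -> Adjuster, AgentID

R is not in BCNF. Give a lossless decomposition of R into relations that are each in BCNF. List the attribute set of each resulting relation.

Candidate keys of the original relation: {Adjuster, VIN}, {CoverageType}, {PolicyNo, VIN}.
{Adjuster, AgentID, CoverageType, PolicyNo, Premium, Region, VIN}: {Premium} determines {Premium, Region} here but is not a superkey — split on Premium -> Region, giving {Premium, Region} and {Adjuster, AgentID, CoverageType, PolicyNo, Premium, VIN}.
{Premium, Region} has no BCNF violation.
{Adjuster, AgentID, CoverageType, PolicyNo, Premium, VIN} has no BCNF violation.

{Adjuster, AgentID, CoverageType, PolicyNo, Premium, VIN}; {Premium, Region}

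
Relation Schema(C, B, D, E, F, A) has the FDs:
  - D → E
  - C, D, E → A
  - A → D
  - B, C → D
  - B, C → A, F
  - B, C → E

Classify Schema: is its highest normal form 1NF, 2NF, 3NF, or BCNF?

2NF

Candidate key: {B, C}. Prime attributes: {B, C}.
For D → E we have {D}⁺ = {D, E}; {D} is not a superkey, so BCNF fails.
Because {E} is non-prime and the left side of D → E is not a superkey, the relation is not in 3NF.
No non-prime attribute depends on a proper subset of any candidate key, so 2NF holds.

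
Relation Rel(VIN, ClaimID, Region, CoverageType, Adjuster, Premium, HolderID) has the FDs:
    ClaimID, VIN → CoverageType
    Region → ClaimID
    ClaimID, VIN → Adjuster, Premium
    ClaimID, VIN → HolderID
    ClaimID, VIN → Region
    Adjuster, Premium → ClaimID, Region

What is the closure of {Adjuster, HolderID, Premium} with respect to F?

{Adjuster, ClaimID, HolderID, Premium, Region}

Start with {Adjuster, HolderID, Premium}.
Adjuster, Premium → ClaimID, Region applies; add {ClaimID, Region} → now {Adjuster, ClaimID, HolderID, Premium, Region}.
No further FD applies.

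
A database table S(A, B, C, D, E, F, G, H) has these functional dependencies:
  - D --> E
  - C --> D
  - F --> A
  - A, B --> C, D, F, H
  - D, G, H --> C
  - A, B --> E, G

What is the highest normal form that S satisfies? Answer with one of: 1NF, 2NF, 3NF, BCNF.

Candidate keys: {A, B}, {B, F}. Prime attributes: {A, B, F}.
For D --> E we have {D}⁺ = {D, E}; {D} is not a superkey, so BCNF fails.
D --> E determines the non-prime attribute {E} from a non-superkey — 3NF is violated.
No proper subset of a key has a non-prime attribute in its closure, so there is no partial dependency; 2NF holds.

2NF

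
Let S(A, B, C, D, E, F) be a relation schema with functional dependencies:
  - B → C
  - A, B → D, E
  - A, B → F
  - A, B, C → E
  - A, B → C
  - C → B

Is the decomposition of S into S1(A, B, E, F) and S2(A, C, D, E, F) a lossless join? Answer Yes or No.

No

The shared attributes are {A, E, F} and {A, E, F}⁺ = {A, E, F}.
The closure covers neither S1 nor S2 entirely; the join is not lossless.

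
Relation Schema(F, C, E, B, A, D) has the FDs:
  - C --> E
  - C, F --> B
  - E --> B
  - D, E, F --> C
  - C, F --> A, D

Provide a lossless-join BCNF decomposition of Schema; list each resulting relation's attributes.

Candidate keys of the original relation: {C, F}, {D, E, F}.
{A, B, C, D, E, F}: {C} determines {B, C, E} here but is not a superkey — split on C --> B, E, giving {B, C, E} and {A, C, D, F}.
{B, C, E}: {E} determines {B, E} here but is not a superkey — split on E --> B, giving {B, E} and {C, E}.
{B, E} has no BCNF violation.
{C, E} has no BCNF violation.
{A, C, D, F} has no BCNF violation.

{A, C, D, F}; {B, E}; {C, E}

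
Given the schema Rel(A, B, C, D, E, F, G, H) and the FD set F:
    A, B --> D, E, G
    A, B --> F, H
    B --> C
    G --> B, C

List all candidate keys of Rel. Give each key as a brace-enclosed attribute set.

{A, B}, {A, G}

No FD produces {A}, so it must be in every candidate key.
{A, B}⁺ = {A, B, C, D, E, F, G, H}, which is every attribute, so {A, B} is a candidate key.
{A, G}⁺ = {A, B, C, D, E, F, G, H}, which is every attribute, so {A, G} is a candidate key.
These are minimal and exhaustive — every other superkey contains one of them.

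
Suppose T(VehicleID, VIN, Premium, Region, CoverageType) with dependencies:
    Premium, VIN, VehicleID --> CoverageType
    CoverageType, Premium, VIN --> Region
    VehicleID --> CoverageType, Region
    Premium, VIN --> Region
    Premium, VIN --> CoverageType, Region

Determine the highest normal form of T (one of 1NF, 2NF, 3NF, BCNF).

Candidate key: {Premium, VIN, VehicleID}. Prime attributes: {Premium, VIN, VehicleID}.
CoverageType, Premium, VIN --> Region: {CoverageType, Premium, VIN}⁺ = {CoverageType, Premium, Region, VIN}, which is not all of the attributes, so the left side is not a superkey — BCNF is violated.
CoverageType, Premium, VIN --> Region determines the non-prime attribute {Region} from a non-superkey — 3NF is violated.
The proper key subset {VehicleID} of {Premium, VIN, VehicleID} determines non-prime {CoverageType, Region}, so the relation is not even in 2NF.

1NF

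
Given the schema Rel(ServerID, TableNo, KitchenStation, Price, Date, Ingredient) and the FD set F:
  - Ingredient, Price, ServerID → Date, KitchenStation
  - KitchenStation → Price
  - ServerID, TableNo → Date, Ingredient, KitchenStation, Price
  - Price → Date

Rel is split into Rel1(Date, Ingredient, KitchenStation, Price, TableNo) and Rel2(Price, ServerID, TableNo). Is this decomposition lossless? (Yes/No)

Rel1 ∩ Rel2 = {Price, TableNo}; its closure under F is {Date, Price, TableNo}.
Neither Rel1 nor Rel2 is contained in that closure, so the decomposition is lossy.

No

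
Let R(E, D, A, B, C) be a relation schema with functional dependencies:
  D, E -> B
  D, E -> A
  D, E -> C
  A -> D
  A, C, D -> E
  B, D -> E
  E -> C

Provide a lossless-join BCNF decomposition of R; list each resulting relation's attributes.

{A, B, E}; {A, D}; {C, E}

Candidate keys of the original relation: {A, B}, {A, C}, {A, E}, {B, D}, {D, E}.
{A, B, C, D, E}: {A} determines {A, D} here but is not a superkey — split on A -> D, giving {A, D} and {A, B, C, E}.
{A, D}: every determinant is a superkey — BCNF.
{A, B, C, E}: {E} determines {C, E} here but is not a superkey — split on E -> C, giving {C, E} and {A, B, E}.
{C, E}: every determinant is a superkey — BCNF.
{A, B, E}: every determinant is a superkey — BCNF.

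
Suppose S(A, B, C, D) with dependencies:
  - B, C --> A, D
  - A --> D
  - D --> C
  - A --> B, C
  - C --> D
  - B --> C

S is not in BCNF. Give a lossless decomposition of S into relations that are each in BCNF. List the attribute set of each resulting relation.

{A, B, D}; {C, D}

Candidate keys of the original relation: {A}, {B}.
In {A, B, C, D}, {D} is not a superkey ({D}⁺ restricted to this set is {C, D}), so split on D --> C into {C, D} and {A, B, D}.
{C, D}: every determinant is a superkey — BCNF.
{A, B, D}: every determinant is a superkey — BCNF.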